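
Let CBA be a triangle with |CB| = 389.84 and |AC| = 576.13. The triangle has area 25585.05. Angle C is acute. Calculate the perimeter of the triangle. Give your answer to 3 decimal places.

1181.649

From area = ½·|AC|·|CB|·sin C, we get sin C = 2·area/(|AC|·|CB|) ≈ 0.22783.
Taking the acute solution, ∠C ≈ 13.17°.
Law of cosines then gives |BA| ≈ 215.68.
Perimeter = 215.68 + 576.13 + 389.84 = 1181.6.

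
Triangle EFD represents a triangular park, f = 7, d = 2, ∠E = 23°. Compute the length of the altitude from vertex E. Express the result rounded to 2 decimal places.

h_E ≈ 1.05

By the law of cosines, e² = f² + d² − 2·f·d·cos E = 27.226, so e ≈ 5.2178.
Area = ½·f·d·sin E ≈ 2.7351.
The altitude from E has length 2·area/e ≈ 1.0484.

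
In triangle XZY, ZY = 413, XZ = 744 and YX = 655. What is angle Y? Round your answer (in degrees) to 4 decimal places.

By the law of cosines, cos Y = (ZY² + YX² − XZ²) / (2·ZY·YX) ≈ 0.08513, so ∠Y ≈ 85.12°.

85.1165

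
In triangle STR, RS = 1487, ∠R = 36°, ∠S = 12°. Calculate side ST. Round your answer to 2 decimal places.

The third angle is ∠T = 180° − ∠R − ∠S = 132.00°.
Law of sines: ST = RS·sin R/sin T ≈ 1176.1.

1176.13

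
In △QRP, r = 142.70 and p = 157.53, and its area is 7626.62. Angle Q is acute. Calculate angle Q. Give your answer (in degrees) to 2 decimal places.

From area = ½·r·p·sin Q, we get sin Q = 2·area/(r·p) ≈ 0.67854.
Taking the acute solution, ∠Q ≈ 42.73°.

42.73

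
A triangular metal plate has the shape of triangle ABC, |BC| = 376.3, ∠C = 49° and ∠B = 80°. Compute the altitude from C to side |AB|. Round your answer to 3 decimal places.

The third angle is ∠A = 180° − ∠B − ∠C = 51.00°.
Law of sines: |CA| = |BC|·sin B/sin A ≈ 476.85.
Law of sines: |AB| = |BC|·sin C/sin A ≈ 365.44.
Area = ½·|BC|·|CA|·sin C ≈ 67712.
The altitude from C has length 2·area/|AB| ≈ 370.58.

370.583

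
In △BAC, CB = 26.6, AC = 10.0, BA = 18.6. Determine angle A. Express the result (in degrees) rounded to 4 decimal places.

By the law of cosines, cos A = (BA² + AC² − CB²) / (2·BA·AC) ≈ -0.70323, so ∠A ≈ 134.69°.

∠A ≈ 134.6864°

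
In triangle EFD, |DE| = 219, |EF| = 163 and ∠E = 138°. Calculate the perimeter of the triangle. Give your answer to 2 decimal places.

perimeter ≈ 739.19

By the law of cosines, |FD|² = |DE|² + |EF|² − 2·|DE|·|EF|·cos E = 1.2759e+05, so |FD| ≈ 357.19.
Semiperimeter s = (357.19+219+163)/2 = 369.6.
Perimeter = 357.19 + 219 + 163 = 739.19.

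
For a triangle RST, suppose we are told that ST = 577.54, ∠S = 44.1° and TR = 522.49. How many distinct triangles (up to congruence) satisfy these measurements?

ST·sin S = 577.54·sin(44.1°) ≈ 401.9.
Since ST sin S < TR < ST (401.9 < 522.49 < 577.54), two triangles exist.

2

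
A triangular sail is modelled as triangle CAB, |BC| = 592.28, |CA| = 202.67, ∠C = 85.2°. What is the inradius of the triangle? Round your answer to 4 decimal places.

By the law of cosines, |AB|² = |BC|² + |CA|² − 2·|BC|·|CA|·cos C = 3.7178e+05, so |AB| ≈ 609.74.
Area = ½·|BC|·|CA|·sin C ≈ 59808.
Semiperimeter s = (609.74+592.28+202.67)/2 = 702.34.
Inradius = area/s = 59808/702.34 ≈ 85.155.

85.1551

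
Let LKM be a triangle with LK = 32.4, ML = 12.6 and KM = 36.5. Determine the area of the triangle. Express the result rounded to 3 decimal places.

area ≈ 201.763

Semiperimeter s = (36.5 + 12.6 + 32.4)/2 = 40.75.
Heron's formula: area = √(40.75·4.25·28.15·8.35) ≈ 201.76.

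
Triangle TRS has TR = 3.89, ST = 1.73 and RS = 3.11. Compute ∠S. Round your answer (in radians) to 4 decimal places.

By the law of cosines, cos S = (RS² + ST² − TR²) / (2·RS·ST) ≈ -0.22927, so ∠S ≈ 1.802 rad.

∠S ≈ 1.8021 rad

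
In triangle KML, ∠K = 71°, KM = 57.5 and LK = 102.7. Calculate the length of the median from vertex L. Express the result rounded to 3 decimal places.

By the law of cosines, ML² = LK² + KM² − 2·LK·KM·cos K = 10008, so ML ≈ 100.04.
Median from L: ½√(2·ML² + 2·LK² − KM²) ≈ 97.218.

97.218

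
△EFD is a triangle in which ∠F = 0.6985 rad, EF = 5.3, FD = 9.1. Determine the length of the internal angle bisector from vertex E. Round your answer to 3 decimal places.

By the law of cosines, DE² = EF² + FD² − 2·EF·FD·cos F = 37.03, so DE ≈ 6.0852.
Law of cosines again: cos E = (DE² + EF² − FD²)/(2·DE·EF) ≈ -0.27425, so ∠E ≈ 1.8486 rad.
The bisector from E has length 2·DE·EF·cos(∠E/2)/(DE+EF) ≈ 3.4129.

3.413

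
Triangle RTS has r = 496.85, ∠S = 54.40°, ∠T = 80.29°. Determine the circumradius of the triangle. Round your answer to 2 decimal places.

349.44

The third angle is ∠R = 180° − ∠T − ∠S = 45.31°.
Law of sines: t = r·sin T/sin R ≈ 688.87.
Law of sines: s = r·sin S/sin R ≈ 568.26.
Circumradius = r/(2 sin R) ≈ 349.44.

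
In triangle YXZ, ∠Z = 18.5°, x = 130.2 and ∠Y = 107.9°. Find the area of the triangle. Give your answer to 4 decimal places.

area ≈ 3179.6676

The third angle is ∠X = 180° − ∠Z − ∠Y = 53.60°.
Law of sines: y = x·sin Y/sin X ≈ 153.93.
Law of sines: z = x·sin Z/sin X ≈ 51.327.
Area = ½·x·y·sin Z ≈ 3179.7.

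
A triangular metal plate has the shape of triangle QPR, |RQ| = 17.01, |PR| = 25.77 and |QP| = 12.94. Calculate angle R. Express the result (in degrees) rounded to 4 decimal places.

By the law of cosines, cos R = (|PR|² + |RQ|² − |QP|²) / (2·|PR|·|RQ|) ≈ 0.89654, so ∠R ≈ 26.29°.

∠R ≈ 26.2935°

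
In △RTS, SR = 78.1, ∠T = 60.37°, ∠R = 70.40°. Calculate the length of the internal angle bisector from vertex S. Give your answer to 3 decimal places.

t_S ≈ 73.857

The third angle is ∠S = 180° − ∠R − ∠T = 49.23°.
Law of sines: TS = SR·sin R/sin T ≈ 84.643.
Law of sines: RT = SR·sin S/sin T ≈ 68.046.
The bisector from S has length 2·TS·SR·cos(∠S/2)/(TS+SR) ≈ 73.857.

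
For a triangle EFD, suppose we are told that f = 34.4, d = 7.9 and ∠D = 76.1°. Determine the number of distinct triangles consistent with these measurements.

f·sin D = 34.4·sin(76.1°) ≈ 33.39.
Since d = 7.9 < 33.39 = f sin D, no triangle exists.

0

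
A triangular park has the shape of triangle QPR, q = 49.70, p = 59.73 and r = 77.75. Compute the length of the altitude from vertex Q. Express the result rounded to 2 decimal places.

59.73

Semiperimeter s = (49.7 + 59.73 + 77.75)/2 = 93.59.
Heron's formula: area = √(93.59·43.89·33.86·15.84) ≈ 1484.3.
The altitude from Q has length 2·area/q ≈ 59.73.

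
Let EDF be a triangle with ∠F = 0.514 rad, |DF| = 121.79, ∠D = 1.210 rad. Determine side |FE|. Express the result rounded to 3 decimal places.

115.299

The third angle is ∠E = π − ∠D − ∠F = 1.418 rad.
Law of sines: |FE| = |DF|·sin D/sin E ≈ 115.3.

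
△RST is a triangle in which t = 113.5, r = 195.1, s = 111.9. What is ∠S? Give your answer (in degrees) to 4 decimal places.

∠S ≈ 29.8174°

By the law of cosines, cos S = (t² + r² − s²) / (2·t·r) ≈ 0.86761, so ∠S ≈ 29.82°.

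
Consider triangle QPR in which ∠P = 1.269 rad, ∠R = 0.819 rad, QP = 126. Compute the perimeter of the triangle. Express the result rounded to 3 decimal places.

perimeter ≈ 440.629

The third angle is ∠Q = π − ∠P − ∠R = 1.054 rad.
Law of sines: PR = QP·sin Q/sin R ≈ 149.93.
Law of sines: RQ = QP·sin P/sin R ≈ 164.7.
Semiperimeter s = (149.93+164.7+126)/2 = 220.31.
Perimeter = 149.93 + 164.7 + 126 = 440.63.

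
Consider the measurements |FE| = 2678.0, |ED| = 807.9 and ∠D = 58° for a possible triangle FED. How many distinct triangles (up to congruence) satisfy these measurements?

|ED|·sin D = 807.9·sin(58°) ≈ 685.1.
Since |FE| ≥ |ED|, exactly one triangle exists.

1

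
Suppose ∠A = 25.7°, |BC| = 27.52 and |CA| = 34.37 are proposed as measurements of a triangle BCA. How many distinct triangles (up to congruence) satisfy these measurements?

2

|CA|·sin A = 34.37·sin(25.7°) ≈ 14.9.
Since |CA| sin A < |BC| < |CA| (14.9 < 27.52 < 34.37), two triangles exist.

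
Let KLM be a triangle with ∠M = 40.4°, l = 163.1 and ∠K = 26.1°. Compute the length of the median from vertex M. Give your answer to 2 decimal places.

114.19

The third angle is ∠L = 180° − ∠M − ∠K = 113.50°.
Law of sines: k = l·sin K/sin L ≈ 78.244.
Law of sines: m = l·sin M/sin L ≈ 115.27.
Median from M: ½√(2·k² + 2·l² − m²) ≈ 114.19.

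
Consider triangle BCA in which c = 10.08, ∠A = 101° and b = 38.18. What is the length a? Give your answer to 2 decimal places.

41.31

By the law of cosines, a² = b² + c² − 2·b·c·cos A = 1706.2, so a ≈ 41.306.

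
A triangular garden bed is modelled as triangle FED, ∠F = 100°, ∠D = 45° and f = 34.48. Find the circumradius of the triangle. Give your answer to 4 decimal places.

The third angle is ∠E = 180° − ∠D − ∠F = 35.00°.
Law of sines: e = f·sin E/sin F ≈ 20.082.
Law of sines: d = f·sin D/sin F ≈ 24.757.
Circumradius = f/(2 sin F) ≈ 17.506.

R ≈ 17.5060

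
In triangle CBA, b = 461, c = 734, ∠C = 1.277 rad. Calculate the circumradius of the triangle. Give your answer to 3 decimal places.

R ≈ 383.429

Law of sines: sin B = b·sin C/c ≈ 0.60115.
Since c ≥ b, only the acute value applies: ∠B ≈ 0.645 rad.
Then ∠A = π − ∠C − ∠B ≈ 1.220 rad.
Law of sines gives a = c·sin A/sin C ≈ 720.06.
Circumradius = c/(2 sin C) ≈ 383.43.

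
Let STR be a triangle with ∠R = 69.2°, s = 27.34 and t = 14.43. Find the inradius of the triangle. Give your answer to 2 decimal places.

By the law of cosines, r² = s² + t² − 2·s·t·cos R = 675.51, so r ≈ 25.991.
Area = ½·s·t·sin R ≈ 184.4.
Semiperimeter p = (27.34+14.43+25.991)/2 = 33.88.
Inradius = area/p = 184.4/33.88 ≈ 5.4428.

5.44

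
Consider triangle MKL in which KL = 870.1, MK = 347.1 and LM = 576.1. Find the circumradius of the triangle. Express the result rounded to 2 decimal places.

R ≈ 671.69

By the law of cosines, cos M = (LM² + MK² − KL²) / (2·LM·MK) ≈ -0.76190, so ∠M ≈ 139.63°.
Circumradius = KL/(2 sin M) ≈ 671.69.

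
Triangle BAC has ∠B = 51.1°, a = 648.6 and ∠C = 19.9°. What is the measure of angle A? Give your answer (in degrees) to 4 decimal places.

The third angle is ∠A = 180° − ∠C − ∠B = 109.00°.

109.0000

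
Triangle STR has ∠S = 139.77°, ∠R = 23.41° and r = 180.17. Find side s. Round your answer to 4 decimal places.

292.8814

The third angle is ∠T = 180° − ∠R − ∠S = 16.82°.
Law of sines: s = r·sin S/sin R ≈ 292.88.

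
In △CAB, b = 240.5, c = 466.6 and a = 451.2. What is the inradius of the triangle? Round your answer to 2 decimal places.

r ≈ 91.76

Semiperimeter s = (466.6 + 451.2 + 240.5)/2 = 579.15.
Heron's formula: area = √(579.15·112.55·127.95·338.65) ≈ 53145.
Inradius = area/s = 53145/579.15 ≈ 91.764.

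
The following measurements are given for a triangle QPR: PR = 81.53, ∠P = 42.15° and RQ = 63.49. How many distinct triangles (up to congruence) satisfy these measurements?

PR·sin P = 81.53·sin(42.15°) ≈ 54.71.
Since PR sin P < RQ < PR (54.71 < 63.49 < 81.53), two triangles exist.

2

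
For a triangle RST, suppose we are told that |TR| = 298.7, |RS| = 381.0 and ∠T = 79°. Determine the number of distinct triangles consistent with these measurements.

1

|TR|·sin T = 298.7·sin(79°) ≈ 293.2.
Since |RS| ≥ |TR|, exactly one triangle exists.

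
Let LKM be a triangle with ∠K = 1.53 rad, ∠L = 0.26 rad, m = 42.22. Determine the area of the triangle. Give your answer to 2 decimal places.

The third angle is ∠M = π − ∠L − ∠K = 1.352 rad.
Law of sines: l = m·sin L/sin M ≈ 11.12.
Law of sines: k = m·sin K/sin M ≈ 43.219.
Area = ½·m·l·sin K ≈ 234.55.

area ≈ 234.55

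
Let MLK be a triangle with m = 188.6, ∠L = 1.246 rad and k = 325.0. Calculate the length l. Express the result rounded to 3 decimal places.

319.491

By the law of cosines, l² = k² + m² − 2·k·m·cos L = 1.0207e+05, so l ≈ 319.49.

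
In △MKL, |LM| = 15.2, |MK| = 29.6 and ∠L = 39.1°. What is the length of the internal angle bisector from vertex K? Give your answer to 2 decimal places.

Law of sines: sin K = |LM|·sin L/|MK| ≈ 0.32386.
Since |MK| ≥ |LM|, only the acute value applies: ∠K ≈ 18.90°.
Then ∠M = 180° − ∠L − ∠K ≈ 122.00°.
Law of sines gives |KL| = |MK|·sin M/sin L ≈ 39.801.
The bisector from K has length 2·|MK|·|KL|·cos(∠K/2)/(|MK|+|KL|) ≈ 33.49.

33.49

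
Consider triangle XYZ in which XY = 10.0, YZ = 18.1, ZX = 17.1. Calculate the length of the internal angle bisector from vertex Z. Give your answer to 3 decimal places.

t_Z ≈ 16.868

By the law of cosines, cos Z = (YZ² + ZX² − XY²) / (2·YZ·ZX) ≈ 0.84007, so ∠Z ≈ 32.85°.
The bisector from Z has length 2·YZ·ZX·cos(∠Z/2)/(YZ+ZX) ≈ 16.868.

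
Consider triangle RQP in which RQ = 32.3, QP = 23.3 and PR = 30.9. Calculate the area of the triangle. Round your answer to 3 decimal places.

341.590

Semiperimeter s = (23.3 + 30.9 + 32.3)/2 = 43.25.
Heron's formula: area = √(43.25·19.95·12.35·10.95) ≈ 341.59.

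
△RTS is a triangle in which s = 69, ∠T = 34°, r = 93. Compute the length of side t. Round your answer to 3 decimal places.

52.632

By the law of cosines, t² = s² + r² − 2·s·r·cos T = 2770.1, so t ≈ 52.632.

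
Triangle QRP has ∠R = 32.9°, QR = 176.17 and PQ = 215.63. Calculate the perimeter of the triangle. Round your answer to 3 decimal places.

Law of sines: sin P = QR·sin R/PQ ≈ 0.44377.
Since PQ ≥ QR, only the acute value applies: ∠P ≈ 26.34°.
Then ∠Q = 180° − ∠R − ∠P ≈ 120.76°.
Law of sines gives RP = PQ·sin Q/sin R ≈ 341.15.
Semiperimeter s = (341.15+215.63+176.17)/2 = 366.48.
Perimeter = 341.15 + 215.63 + 176.17 = 732.95.

perimeter ≈ 732.950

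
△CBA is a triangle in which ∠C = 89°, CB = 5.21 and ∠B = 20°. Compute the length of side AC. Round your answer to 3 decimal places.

The third angle is ∠A = 180° − ∠C − ∠B = 71.00°.
Law of sines: AC = CB·sin B/sin A ≈ 1.8846.

1.885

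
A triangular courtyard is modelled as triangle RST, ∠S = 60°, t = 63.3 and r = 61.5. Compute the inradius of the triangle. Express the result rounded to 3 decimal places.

By the law of cosines, s² = t² + r² − 2·t·r·cos S = 3896.2, so s ≈ 62.419.
Area = ½·t·r·sin S ≈ 1685.7.
Semiperimeter p = (61.5+62.419+63.3)/2 = 93.61.
Inradius = area/p = 1685.7/93.61 ≈ 18.008.

18.008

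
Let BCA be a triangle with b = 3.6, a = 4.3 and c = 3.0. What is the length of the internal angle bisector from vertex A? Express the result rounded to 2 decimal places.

2.49

By the law of cosines, cos A = (b² + c² − a²) / (2·b·c) ≈ 0.16065, so ∠A ≈ 1.4094 rad.
The bisector from A has length 2·b·c·cos(∠A/2)/(b+c) ≈ 2.4931.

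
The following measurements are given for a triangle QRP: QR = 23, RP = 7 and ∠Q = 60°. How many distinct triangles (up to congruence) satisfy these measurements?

0

QR·sin Q = 23·sin(60°) ≈ 19.92.
Since RP = 7 < 19.92 = QR sin Q, no triangle exists.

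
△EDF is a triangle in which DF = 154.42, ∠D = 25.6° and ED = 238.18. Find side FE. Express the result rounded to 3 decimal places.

119.318

By the law of cosines, FE² = ED² + DF² − 2·ED·DF·cos D = 14237, so FE ≈ 119.32.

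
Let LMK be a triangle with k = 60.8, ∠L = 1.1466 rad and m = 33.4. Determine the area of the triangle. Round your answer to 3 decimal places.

Area = ½·m·k·sin L ≈ 925.37.

925.368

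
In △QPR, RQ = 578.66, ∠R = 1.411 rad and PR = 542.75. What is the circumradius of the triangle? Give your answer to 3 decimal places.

368.521

By the law of cosines, QP² = PR² + RQ² − 2·PR·RQ·cos R = 5.2948e+05, so QP ≈ 727.65.
Area = ½·PR·RQ·sin R ≈ 1.5503e+05.
Circumradius = QP/(2 sin R) ≈ 368.52.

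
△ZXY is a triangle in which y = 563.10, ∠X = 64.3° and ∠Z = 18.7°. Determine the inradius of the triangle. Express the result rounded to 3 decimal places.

The third angle is ∠Y = 180° − ∠Z − ∠X = 97.00°.
Law of sines: z = y·sin Z/sin Y ≈ 181.89.
Law of sines: x = y·sin X/sin Y ≈ 511.21.
Area = ½·y·z·sin X ≈ 46146.
Semiperimeter s = (181.89+511.21+563.1)/2 = 628.1.
Inradius = area/s = 46146/628.1 ≈ 73.469.

73.469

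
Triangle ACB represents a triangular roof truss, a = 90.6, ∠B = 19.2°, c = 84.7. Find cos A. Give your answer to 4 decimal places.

By the law of cosines, b² = a² + c² − 2·a·c·cos B = 888.5, so b ≈ 29.808.
Law of cosines again: cos A = (c² + b² − a²)/(2·c·b) ≈ -0.02887, so ∠A ≈ 91.65°.

cos A ≈ -0.0289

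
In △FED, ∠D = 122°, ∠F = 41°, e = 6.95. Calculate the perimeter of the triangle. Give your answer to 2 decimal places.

perimeter ≈ 42.70

The third angle is ∠E = 180° − ∠D − ∠F = 17.00°.
Law of sines: f = e·sin F/sin E ≈ 15.595.
Law of sines: d = e·sin D/sin E ≈ 20.159.
Semiperimeter s = (15.595+6.95+20.159)/2 = 21.352.
Perimeter = 15.595 + 6.95 + 20.159 = 42.704.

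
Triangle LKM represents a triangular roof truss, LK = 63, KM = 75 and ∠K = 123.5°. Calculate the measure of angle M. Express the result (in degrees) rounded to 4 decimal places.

25.5749

By the law of cosines, ML² = LK² + KM² − 2·LK·KM·cos K = 14810, so ML ≈ 121.7.
Law of cosines again: cos M = (KM² + ML² − LK²)/(2·KM·ML) ≈ 0.90202, so ∠M ≈ 25.57°.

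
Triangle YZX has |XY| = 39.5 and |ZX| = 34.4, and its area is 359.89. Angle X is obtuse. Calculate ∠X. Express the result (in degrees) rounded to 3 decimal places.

From area = ½·|ZX|·|XY|·sin X, we get sin X = 2·area/(|ZX|·|XY|) ≈ 0.52972.
Taking the obtuse solution, ∠X ≈ 148.01°.

148.014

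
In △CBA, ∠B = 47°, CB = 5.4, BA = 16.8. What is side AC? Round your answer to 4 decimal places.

By the law of cosines, AC² = CB² + BA² − 2·CB·BA·cos B = 187.66, so AC ≈ 13.699.

13.6988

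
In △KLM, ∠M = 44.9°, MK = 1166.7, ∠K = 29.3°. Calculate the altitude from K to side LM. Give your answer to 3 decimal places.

823.540

The third angle is ∠L = 180° − ∠M − ∠K = 105.80°.
Law of sines: LM = MK·sin K/sin L ≈ 593.38.
Law of sines: KL = MK·sin M/sin L ≈ 855.88.
Area = ½·MK·LM·sin M ≈ 2.4434e+05.
The altitude from K has length 2·area/LM ≈ 823.54.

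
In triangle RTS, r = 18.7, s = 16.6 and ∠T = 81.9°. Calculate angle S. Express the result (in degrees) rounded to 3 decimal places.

45.128

By the law of cosines, t² = s² + r² − 2·s·r·cos T = 537.77, so t ≈ 23.19.
Law of cosines again: cos S = (r² + t² − s²)/(2·r·t) ≈ 0.70552, so ∠S ≈ 45.13°.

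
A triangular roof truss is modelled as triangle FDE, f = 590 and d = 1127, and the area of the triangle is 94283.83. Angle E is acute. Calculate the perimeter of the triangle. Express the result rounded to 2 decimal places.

2302.63

From area = ½·f·d·sin E, we get sin E = 2·area/(f·d) ≈ 0.28359.
Taking the acute solution, ∠E ≈ 16.47°.
Law of cosines then gives e ≈ 585.63.
Perimeter = 590 + 1127 + 585.63 = 2302.6.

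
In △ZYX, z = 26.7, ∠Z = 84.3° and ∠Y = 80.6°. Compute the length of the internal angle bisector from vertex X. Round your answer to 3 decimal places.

t_X ≈ 26.355

The third angle is ∠X = 180° − ∠Z − ∠Y = 15.10°.
Law of sines: y = z·sin Y/sin Z ≈ 26.472.
Law of sines: x = z·sin X/sin Z ≈ 6.99.
The bisector from X has length 2·z·y·cos(∠X/2)/(z+y) ≈ 26.355.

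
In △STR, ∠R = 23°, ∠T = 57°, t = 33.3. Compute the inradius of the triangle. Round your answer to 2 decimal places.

The third angle is ∠S = 180° − ∠T − ∠R = 100.00°.
Law of sines: s = t·sin S/sin T ≈ 39.102.
Law of sines: r = t·sin R/sin T ≈ 15.514.
Area = ½·t·s·sin R ≈ 254.39.
Semiperimeter p = (39.102+33.3+15.514)/2 = 43.958.
Inradius = area/p = 254.39/43.958 ≈ 5.787.

5.79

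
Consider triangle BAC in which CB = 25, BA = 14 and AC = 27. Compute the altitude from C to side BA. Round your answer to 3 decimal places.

24.783

Semiperimeter s = (27 + 25 + 14)/2 = 33.
Heron's formula: area = √(33·6·8·19) ≈ 173.48.
The altitude from C has length 2·area/BA ≈ 24.783.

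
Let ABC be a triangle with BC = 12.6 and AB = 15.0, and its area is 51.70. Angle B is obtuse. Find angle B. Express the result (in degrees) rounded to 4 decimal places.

146.8324

From area = ½·AB·BC·sin B, we get sin B = 2·area/(AB·BC) ≈ 0.54709.
Taking the obtuse solution, ∠B ≈ 146.83°.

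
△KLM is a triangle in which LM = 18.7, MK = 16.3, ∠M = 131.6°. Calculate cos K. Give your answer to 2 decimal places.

By the law of cosines, KL² = LM² + MK² − 2·LM·MK·cos M = 1020.1, so KL ≈ 31.939.
Law of cosines again: cos K = (MK² + KL² − LM²)/(2·MK·KL) ≈ 0.89906, so ∠K ≈ 25.97°.

cos K ≈ 0.90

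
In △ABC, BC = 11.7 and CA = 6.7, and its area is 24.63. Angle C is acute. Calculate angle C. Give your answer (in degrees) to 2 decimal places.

From area = ½·BC·CA·sin C, we get sin C = 2·area/(BC·CA) ≈ 0.62840.
Taking the acute solution, ∠C ≈ 38.93°.

∠C ≈ 38.93°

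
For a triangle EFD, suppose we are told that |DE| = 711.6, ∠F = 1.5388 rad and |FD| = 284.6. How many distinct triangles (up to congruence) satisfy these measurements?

|FD|·sin F = 284.6·sin(1.5388 rad) ≈ 284.5.
Since |DE| ≥ |FD|, exactly one triangle exists.

1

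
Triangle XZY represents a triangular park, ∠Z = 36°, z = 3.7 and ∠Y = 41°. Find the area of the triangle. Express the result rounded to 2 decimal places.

7.44

The third angle is ∠X = 180° − ∠Z − ∠Y = 103.00°.
Law of sines: x = z·sin X/sin Z ≈ 6.1335.
Law of sines: y = z·sin Y/sin Z ≈ 4.1298.
Area = ½·z·x·sin Y ≈ 7.4443.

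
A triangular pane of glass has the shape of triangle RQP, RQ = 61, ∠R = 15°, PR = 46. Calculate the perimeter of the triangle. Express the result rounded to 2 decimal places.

perimeter ≈ 127.40

By the law of cosines, QP² = PR² + RQ² − 2·PR·RQ·cos R = 416.22, so QP ≈ 20.402.
Semiperimeter s = (20.402+46+61)/2 = 63.701.
Perimeter = 20.402 + 46 + 61 = 127.4.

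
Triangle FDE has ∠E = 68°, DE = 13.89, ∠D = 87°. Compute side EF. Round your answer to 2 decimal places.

The third angle is ∠F = 180° − ∠D − ∠E = 25.00°.
Law of sines: EF = DE·sin D/sin F ≈ 32.821.

32.82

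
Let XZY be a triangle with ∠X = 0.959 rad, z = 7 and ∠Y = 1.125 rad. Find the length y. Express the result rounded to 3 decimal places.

7.250

The third angle is ∠Z = π − ∠Y − ∠X = 1.058 rad.
Law of sines: y = z·sin Y/sin Z ≈ 7.2498.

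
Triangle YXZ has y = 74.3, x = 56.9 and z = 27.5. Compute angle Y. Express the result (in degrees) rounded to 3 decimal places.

∠Y ≈ 119.197°

By the law of cosines, cos Y = (x² + z² − y²) / (2·x·z) ≈ -0.48782, so ∠Y ≈ 119.20°.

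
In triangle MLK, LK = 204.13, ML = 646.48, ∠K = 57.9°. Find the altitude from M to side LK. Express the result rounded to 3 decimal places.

h_M ≈ 619.583

Law of sines: sin M = LK·sin K/ML ≈ 0.26748.
Since ML ≥ LK, only the acute value applies: ∠M ≈ 15.51°.
Then ∠L = 180° − ∠K − ∠M ≈ 106.59°.
Law of sines gives KM = ML·sin L/sin K ≈ 731.4.
Area = ½·ML·LK·sin L ≈ 63238.
The altitude from M has length 2·area/LK ≈ 619.58.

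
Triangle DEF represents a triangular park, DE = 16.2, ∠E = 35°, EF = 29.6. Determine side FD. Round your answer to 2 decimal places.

By the law of cosines, FD² = DE² + EF² − 2·DE·EF·cos E = 353, so FD ≈ 18.788.

18.79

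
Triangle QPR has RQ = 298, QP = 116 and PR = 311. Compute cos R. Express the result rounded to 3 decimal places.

By the law of cosines, cos R = (PR² + RQ² − QP²) / (2·PR·RQ) ≈ 0.92832, so ∠R ≈ 21.83°.

cos R ≈ 0.928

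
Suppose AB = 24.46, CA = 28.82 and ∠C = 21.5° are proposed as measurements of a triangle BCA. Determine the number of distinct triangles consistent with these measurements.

CA·sin C = 28.82·sin(21.5°) ≈ 10.56.
Since CA sin C < AB < CA (10.56 < 24.46 < 28.82), two triangles exist.

2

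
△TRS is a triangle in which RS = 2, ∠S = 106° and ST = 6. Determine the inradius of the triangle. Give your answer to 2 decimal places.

By the law of cosines, TR² = RS² + ST² − 2·RS·ST·cos S = 46.615, so TR ≈ 6.8275.
Area = ½·RS·ST·sin S ≈ 5.7676.
Semiperimeter s = (2+6+6.8275)/2 = 7.4138.
Inradius = area/s = 5.7676/7.4138 ≈ 0.77795.

0.78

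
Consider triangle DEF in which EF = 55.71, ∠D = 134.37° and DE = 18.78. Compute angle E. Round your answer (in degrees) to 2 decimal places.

Law of sines: sin F = DE·sin D/EF ≈ 0.24097.
Since EF ≥ DE, only the acute value applies: ∠F ≈ 13.94°.
Then ∠E = 180° − ∠D − ∠F ≈ 31.69°.

∠E ≈ 31.69°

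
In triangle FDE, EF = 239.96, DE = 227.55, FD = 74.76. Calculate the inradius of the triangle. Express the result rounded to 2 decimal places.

r ≈ 31.37

Semiperimeter s = (227.55 + 239.96 + 74.76)/2 = 271.13.
Heron's formula: area = √(271.13·43.585·31.175·196.38) ≈ 8505.7.
Inradius = area/s = 8505.7/271.13 ≈ 31.371.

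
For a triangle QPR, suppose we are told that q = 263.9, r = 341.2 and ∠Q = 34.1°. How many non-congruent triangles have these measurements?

2

r·sin Q = 341.2·sin(34.1°) ≈ 191.3.
Since r sin Q < q < r (191.3 < 263.9 < 341.2), two triangles exist.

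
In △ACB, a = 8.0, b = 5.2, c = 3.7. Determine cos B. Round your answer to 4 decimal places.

By the law of cosines, cos B = (a² + c² − b²) / (2·a·c) ≈ 0.85557, so ∠B ≈ 31.18°.

0.8556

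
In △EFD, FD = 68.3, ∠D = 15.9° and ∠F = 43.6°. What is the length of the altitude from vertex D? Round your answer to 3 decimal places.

The third angle is ∠E = 180° − ∠F − ∠D = 120.50°.
Law of sines: DE = FD·sin F/sin E ≈ 54.665.
Law of sines: EF = FD·sin D/sin E ≈ 21.716.
Area = ½·FD·DE·sin D ≈ 511.43.
The altitude from D has length 2·area/EF ≈ 47.101.

h_D ≈ 47.101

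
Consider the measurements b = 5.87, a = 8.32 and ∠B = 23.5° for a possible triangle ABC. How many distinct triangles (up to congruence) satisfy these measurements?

a·sin B = 8.32·sin(23.5°) ≈ 3.318.
Since a sin B < b < a (3.318 < 5.87 < 8.32), two triangles exist.

2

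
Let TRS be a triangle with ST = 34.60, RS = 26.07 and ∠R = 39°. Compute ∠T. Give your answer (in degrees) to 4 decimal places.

∠T ≈ 28.3055°

Law of sines: sin T = RS·sin R/ST ≈ 0.47417.
Since ST ≥ RS, only the acute value applies: ∠T ≈ 28.31°.
Then ∠S = 180° − ∠R − ∠T ≈ 112.69°.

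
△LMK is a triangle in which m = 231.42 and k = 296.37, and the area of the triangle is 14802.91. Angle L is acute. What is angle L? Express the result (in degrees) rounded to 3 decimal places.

From area = ½·m·k·sin L, we get sin L = 2·area/(m·k) ≈ 0.43166.
Taking the acute solution, ∠L ≈ 25.57°.

25.573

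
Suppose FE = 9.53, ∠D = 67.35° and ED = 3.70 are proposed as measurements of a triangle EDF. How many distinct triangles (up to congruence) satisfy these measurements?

1

ED·sin D = 3.70·sin(67.35°) ≈ 3.415.
Since FE ≥ ED, exactly one triangle exists.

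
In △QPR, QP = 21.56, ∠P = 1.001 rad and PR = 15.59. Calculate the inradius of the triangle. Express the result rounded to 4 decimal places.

5.0783

By the law of cosines, RQ² = QP² + PR² − 2·QP·PR·cos P = 345.23, so RQ ≈ 18.58.
Area = ½·QP·PR·sin P ≈ 141.51.
Semiperimeter s = (15.59+18.58+21.56)/2 = 27.865.
Inradius = area/s = 141.51/27.865 ≈ 5.0783.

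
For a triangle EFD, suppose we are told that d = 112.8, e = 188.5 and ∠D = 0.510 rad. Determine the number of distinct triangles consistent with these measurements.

2

e·sin D = 188.5·sin(0.510 rad) ≈ 92.02.
Since e sin D < d < e (92.02 < 112.8 < 188.5), two triangles exist.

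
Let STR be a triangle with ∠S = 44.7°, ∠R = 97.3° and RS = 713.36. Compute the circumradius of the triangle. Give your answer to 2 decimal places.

579.34

The third angle is ∠T = 180° − ∠R − ∠S = 38.00°.
Law of sines: TR = RS·sin S/sin T ≈ 815.02.
Law of sines: ST = RS·sin R/sin T ≈ 1149.3.
Circumradius = RS/(2 sin T) ≈ 579.34.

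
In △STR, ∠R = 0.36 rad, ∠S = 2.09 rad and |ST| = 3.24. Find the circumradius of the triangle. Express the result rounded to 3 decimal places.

The third angle is ∠T = π − ∠R − ∠S = 0.692 rad.
Law of sines: |TR| = |ST|·sin S/sin R ≈ 7.9853.
Law of sines: |RS| = |ST|·sin T/sin R ≈ 5.8658.
Circumradius = |ST|/(2 sin R) ≈ 4.5987.

4.599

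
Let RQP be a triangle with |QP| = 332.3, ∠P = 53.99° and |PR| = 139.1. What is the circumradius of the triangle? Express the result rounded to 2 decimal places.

By the law of cosines, |RQ|² = |QP|² + |PR|² − 2·|QP|·|PR|·cos P = 75421, so |RQ| ≈ 274.63.
Area = ½·|QP|·|PR|·sin P ≈ 18695.
Circumradius = |RQ|/(2 sin P) ≈ 169.75.

169.75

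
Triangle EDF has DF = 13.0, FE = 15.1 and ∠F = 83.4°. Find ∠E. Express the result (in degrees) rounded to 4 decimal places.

By the law of cosines, ED² = DF² + FE² − 2·DF·FE·cos F = 351.89, so ED ≈ 18.759.
Law of cosines again: cos E = (FE² + ED² − DF²)/(2·FE·ED) ≈ 0.72531, so ∠E ≈ 43.51°.

43.5053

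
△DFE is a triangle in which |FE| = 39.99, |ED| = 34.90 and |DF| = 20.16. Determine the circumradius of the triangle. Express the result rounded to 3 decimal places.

By the law of cosines, cos D = (|ED|² + |DF|² − |FE|²) / (2·|ED|·|DF|) ≈ 0.01793, so ∠D ≈ 88.97°.
Circumradius = |FE|/(2 sin D) ≈ 19.998.

R ≈ 19.998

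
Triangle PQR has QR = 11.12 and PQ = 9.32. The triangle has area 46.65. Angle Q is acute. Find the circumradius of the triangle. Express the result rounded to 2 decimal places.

6.09

From area = ½·PQ·QR·sin Q, we get sin Q = 2·area/(PQ·QR) ≈ 0.90025.
Taking the acute solution, ∠Q ≈ 64.19°.
Law of cosines then gives RP ≈ 10.967.
Circumradius = RP/(2 sin Q) ≈ 6.091.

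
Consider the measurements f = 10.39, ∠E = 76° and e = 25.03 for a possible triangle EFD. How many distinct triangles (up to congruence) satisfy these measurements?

f·sin E = 10.39·sin(76°) ≈ 10.08.
Since e ≥ f, exactly one triangle exists.

1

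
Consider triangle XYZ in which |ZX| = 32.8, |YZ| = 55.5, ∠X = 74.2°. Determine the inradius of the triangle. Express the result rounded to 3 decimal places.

Law of sines: sin Y = |ZX|·sin X/|YZ| ≈ 0.56866.
Since |YZ| ≥ |ZX|, only the acute value applies: ∠Y ≈ 34.66°.
Then ∠Z = 180° − ∠X − ∠Y ≈ 71.14°.
Law of sines gives |XY| = |YZ|·sin Z/sin X ≈ 54.583.
Area = ½·|YZ|·|ZX|·sin Z ≈ 861.35.
Semiperimeter s = (55.5+32.8+54.583)/2 = 71.442.
Inradius = area/s = 861.35/71.442 ≈ 12.057.

12.057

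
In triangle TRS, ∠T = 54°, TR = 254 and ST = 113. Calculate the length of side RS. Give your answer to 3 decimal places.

By the law of cosines, RS² = ST² + TR² − 2·ST·TR·cos T = 43544, so RS ≈ 208.67.

208.671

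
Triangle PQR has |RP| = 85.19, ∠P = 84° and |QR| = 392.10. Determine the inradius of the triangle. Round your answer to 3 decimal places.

Law of sines: sin Q = |RP|·sin P/|QR| ≈ 0.21608.
Since |QR| ≥ |RP|, only the acute value applies: ∠Q ≈ 12.48°.
Then ∠R = 180° − ∠P − ∠Q ≈ 83.52°.
Law of sines gives |PQ| = |QR|·sin R/sin P ≈ 391.74.
Area = ½·|QR|·|RP|·sin R ≈ 16595.
Semiperimeter s = (392.1+85.19+391.74)/2 = 434.52.
Inradius = area/s = 16595/434.52 ≈ 38.192.

r ≈ 38.192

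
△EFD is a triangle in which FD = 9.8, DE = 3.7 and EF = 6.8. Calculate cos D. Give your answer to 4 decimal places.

cos D ≈ 0.8755

By the law of cosines, cos D = (FD² + DE² − EF²) / (2·FD·DE) ≈ 0.87548, so ∠D ≈ 0.504 rad.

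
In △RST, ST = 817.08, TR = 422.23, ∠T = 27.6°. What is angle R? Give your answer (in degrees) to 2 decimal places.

∠R ≈ 128.57°

By the law of cosines, RS² = ST² + TR² − 2·ST·TR·cos T = 2.3443e+05, so RS ≈ 484.17.
Law of cosines again: cos R = (TR² + RS² − ST²)/(2·TR·RS) ≈ -0.62347, so ∠R ≈ 128.57°.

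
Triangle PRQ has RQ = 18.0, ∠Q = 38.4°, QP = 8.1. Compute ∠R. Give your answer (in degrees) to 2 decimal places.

∠R ≈ 23.35°

By the law of cosines, PR² = RQ² + QP² − 2·RQ·QP·cos Q = 161.08, so PR ≈ 12.692.
Law of cosines again: cos R = (PR² + RQ² − QP²)/(2·PR·RQ) ≈ 0.91807, so ∠R ≈ 23.35°.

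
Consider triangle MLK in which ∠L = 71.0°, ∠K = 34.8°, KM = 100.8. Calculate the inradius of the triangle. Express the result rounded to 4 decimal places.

The third angle is ∠M = 180° − ∠L − ∠K = 74.20°.
Law of sines: LK = KM·sin M/sin L ≈ 102.58.
Law of sines: ML = KM·sin K/sin L ≈ 60.843.
Area = ½·KM·LK·sin K ≈ 2950.6.
Semiperimeter s = (102.58+100.8+60.843)/2 = 132.11.
Inradius = area/s = 2950.6/132.11 ≈ 22.334.

22.3343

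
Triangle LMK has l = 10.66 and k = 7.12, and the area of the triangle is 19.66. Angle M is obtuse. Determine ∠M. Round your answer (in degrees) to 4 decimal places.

From area = ½·k·l·sin M, we get sin M = 2·area/(k·l) ≈ 0.51806.
Taking the obtuse solution, ∠M ≈ 148.80°.

∠M ≈ 148.7981°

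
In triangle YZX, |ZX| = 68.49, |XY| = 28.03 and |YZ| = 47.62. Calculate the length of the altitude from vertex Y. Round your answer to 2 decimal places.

Semiperimeter s = (68.49 + 28.03 + 47.62)/2 = 72.07.
Heron's formula: area = √(72.07·3.58·44.04·24.45) ≈ 527.09.
The altitude from Y has length 2·area/|ZX| ≈ 15.392.

h_Y ≈ 15.39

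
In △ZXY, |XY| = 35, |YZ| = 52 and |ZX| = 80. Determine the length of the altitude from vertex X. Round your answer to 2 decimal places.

h_X ≈ 25.70

Semiperimeter s = (35 + 52 + 80)/2 = 83.5.
Heron's formula: area = √(83.5·48.5·31.5·3.5) ≈ 668.2.
The altitude from X has length 2·area/|YZ| ≈ 25.7.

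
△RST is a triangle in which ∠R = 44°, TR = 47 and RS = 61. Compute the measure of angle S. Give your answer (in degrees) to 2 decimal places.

∠S ≈ 50.21°

By the law of cosines, ST² = TR² + RS² − 2·TR·RS·cos R = 1805.3, so ST ≈ 42.489.
Law of cosines again: cos S = (RS² + ST² − TR²)/(2·RS·ST) ≈ 0.63996, so ∠S ≈ 50.21°.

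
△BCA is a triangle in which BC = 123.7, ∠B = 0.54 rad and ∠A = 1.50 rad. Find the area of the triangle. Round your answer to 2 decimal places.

The third angle is ∠C = π − ∠A − ∠B = 1.102 rad.
Law of sines: CA = BC·sin B/sin A ≈ 63.758.
Law of sines: AB = BC·sin C/sin A ≈ 110.61.
Area = ½·BC·CA·sin C ≈ 3517.3.

3517.28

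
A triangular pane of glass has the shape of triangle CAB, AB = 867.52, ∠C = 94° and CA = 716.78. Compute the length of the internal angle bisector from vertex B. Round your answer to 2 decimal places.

t_B ≈ 517.66

Law of sines: sin B = CA·sin C/AB ≈ 0.82423.
Since AB ≥ CA, only the acute value applies: ∠B ≈ 55.51°.
Then ∠A = 180° − ∠C − ∠B ≈ 30.49°.
Law of sines gives BC = AB·sin A/sin C ≈ 441.24.
The bisector from B has length 2·AB·BC·cos(∠B/2)/(AB+BC) ≈ 517.66.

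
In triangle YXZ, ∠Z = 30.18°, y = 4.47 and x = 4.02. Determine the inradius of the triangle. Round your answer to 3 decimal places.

By the law of cosines, z² = y² + x² − 2·y·x·cos Z = 5.074, so z ≈ 2.2526.
Area = ½·y·x·sin Z ≈ 4.5168.
Semiperimeter s = (4.47+4.02+2.2526)/2 = 5.3713.
Inradius = area/s = 4.5168/5.3713 ≈ 0.84091.

0.841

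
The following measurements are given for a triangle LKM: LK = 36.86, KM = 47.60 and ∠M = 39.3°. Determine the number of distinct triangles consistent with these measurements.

2

KM·sin M = 47.60·sin(39.3°) ≈ 30.15.
Since KM sin M < LK < KM (30.15 < 36.86 < 47.60), two triangles exist.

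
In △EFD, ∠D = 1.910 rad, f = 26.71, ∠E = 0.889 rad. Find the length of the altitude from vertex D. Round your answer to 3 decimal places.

The third angle is ∠F = π − ∠D − ∠E = 0.343 rad.
Law of sines: e = f·sin E/sin F ≈ 61.735.
Law of sines: d = f·sin D/sin F ≈ 74.98.
Area = ½·f·e·sin D ≈ 777.5.
The altitude from D has length 2·area/d ≈ 20.739.

20.739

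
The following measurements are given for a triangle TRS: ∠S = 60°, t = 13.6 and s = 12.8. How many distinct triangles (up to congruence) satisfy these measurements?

2

t·sin S = 13.6·sin(60°) ≈ 11.78.
Since t sin S < s < t (11.78 < 12.8 < 13.6), two triangles exist.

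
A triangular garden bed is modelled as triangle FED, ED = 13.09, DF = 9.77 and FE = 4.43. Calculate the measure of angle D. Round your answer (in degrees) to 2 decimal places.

14.90

By the law of cosines, cos D = (ED² + DF² − FE²) / (2·ED·DF) ≈ 0.96637, so ∠D ≈ 14.90°.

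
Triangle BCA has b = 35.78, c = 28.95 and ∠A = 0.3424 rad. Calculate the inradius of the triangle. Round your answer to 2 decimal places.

By the law of cosines, a² = b² + c² − 2·b·c·cos A = 166.91, so a ≈ 12.919.
Area = ½·b·c·sin A ≈ 173.89.
Semiperimeter s = (35.78+28.95+12.919)/2 = 38.825.
Inradius = area/s = 173.89/38.825 ≈ 4.4788.

r ≈ 4.48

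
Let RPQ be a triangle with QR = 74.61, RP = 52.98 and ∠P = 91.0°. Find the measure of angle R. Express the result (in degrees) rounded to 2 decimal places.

Law of sines: sin Q = RP·sin P/QR ≈ 0.70998.
Since QR ≥ RP, only the acute value applies: ∠Q ≈ 45.23°.
Then ∠R = 180° − ∠P − ∠Q ≈ 43.77°.

∠R ≈ 43.77°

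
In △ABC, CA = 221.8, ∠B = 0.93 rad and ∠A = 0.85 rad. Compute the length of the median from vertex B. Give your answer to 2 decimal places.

The third angle is ∠C = π − ∠A − ∠B = 1.362 rad.
Law of sines: BC = CA·sin A/sin B ≈ 207.87.
Law of sines: AB = CA·sin C/sin B ≈ 270.66.
Median from B: ½√(2·AB² + 2·BC² − CA²) ≈ 214.32.

m_B ≈ 214.32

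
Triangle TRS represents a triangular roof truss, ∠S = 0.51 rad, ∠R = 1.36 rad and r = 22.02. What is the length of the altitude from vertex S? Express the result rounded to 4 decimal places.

The third angle is ∠T = π − ∠R − ∠S = 1.272 rad.
Law of sines: t = r·sin T/sin R ≈ 21.518.
Law of sines: s = r·sin S/sin R ≈ 10.993.
Area = ½·r·t·sin S ≈ 115.66.
The altitude from S has length 2·area/s ≈ 21.042.

h_S ≈ 21.0417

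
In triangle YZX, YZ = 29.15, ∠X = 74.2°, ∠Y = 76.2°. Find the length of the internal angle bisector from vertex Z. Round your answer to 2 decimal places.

The third angle is ∠Z = 180° − ∠X − ∠Y = 29.60°.
Law of sines: ZX = YZ·sin Y/sin X ≈ 29.42.
Law of sines: XY = YZ·sin Z/sin X ≈ 14.964.
The bisector from Z has length 2·YZ·ZX·cos(∠Z/2)/(YZ+ZX) ≈ 28.313.

28.31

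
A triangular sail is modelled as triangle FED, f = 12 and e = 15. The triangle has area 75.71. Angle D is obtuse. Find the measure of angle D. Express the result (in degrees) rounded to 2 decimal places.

122.73

From area = ½·f·e·sin D, we get sin D = 2·area/(f·e) ≈ 0.84122.
Taking the obtuse solution, ∠D ≈ 122.73°.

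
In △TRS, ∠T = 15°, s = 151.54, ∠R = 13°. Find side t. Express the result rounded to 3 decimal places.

83.544

The third angle is ∠S = 180° − ∠T − ∠R = 152.00°.
Law of sines: t = s·sin T/sin S ≈ 83.544.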